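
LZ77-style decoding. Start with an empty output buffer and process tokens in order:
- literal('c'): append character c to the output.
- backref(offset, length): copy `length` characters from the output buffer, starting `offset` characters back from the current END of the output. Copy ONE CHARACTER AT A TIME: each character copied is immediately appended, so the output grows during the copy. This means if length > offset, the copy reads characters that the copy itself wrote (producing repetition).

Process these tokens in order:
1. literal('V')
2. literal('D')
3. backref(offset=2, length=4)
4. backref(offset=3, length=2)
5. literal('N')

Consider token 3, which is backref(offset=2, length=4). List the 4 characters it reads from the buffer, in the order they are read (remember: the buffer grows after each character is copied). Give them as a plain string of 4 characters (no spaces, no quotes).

Token 1: literal('V'). Output: "V"
Token 2: literal('D'). Output: "VD"
Token 3: backref(off=2, len=4). Buffer before: "VD" (len 2)
  byte 1: read out[0]='V', append. Buffer now: "VDV"
  byte 2: read out[1]='D', append. Buffer now: "VDVD"
  byte 3: read out[2]='V', append. Buffer now: "VDVDV"
  byte 4: read out[3]='D', append. Buffer now: "VDVDVD"

Answer: VDVD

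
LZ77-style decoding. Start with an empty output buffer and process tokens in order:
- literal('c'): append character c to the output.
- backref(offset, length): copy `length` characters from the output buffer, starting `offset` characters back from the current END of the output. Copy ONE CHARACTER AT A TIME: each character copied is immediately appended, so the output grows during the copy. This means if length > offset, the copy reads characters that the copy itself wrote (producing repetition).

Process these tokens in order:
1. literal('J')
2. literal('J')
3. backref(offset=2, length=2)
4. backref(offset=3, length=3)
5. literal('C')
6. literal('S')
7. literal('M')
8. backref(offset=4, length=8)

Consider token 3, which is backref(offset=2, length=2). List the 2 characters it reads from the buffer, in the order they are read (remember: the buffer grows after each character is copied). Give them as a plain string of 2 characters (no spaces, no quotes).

Token 1: literal('J'). Output: "J"
Token 2: literal('J'). Output: "JJ"
Token 3: backref(off=2, len=2). Buffer before: "JJ" (len 2)
  byte 1: read out[0]='J', append. Buffer now: "JJJ"
  byte 2: read out[1]='J', append. Buffer now: "JJJJ"

Answer: JJ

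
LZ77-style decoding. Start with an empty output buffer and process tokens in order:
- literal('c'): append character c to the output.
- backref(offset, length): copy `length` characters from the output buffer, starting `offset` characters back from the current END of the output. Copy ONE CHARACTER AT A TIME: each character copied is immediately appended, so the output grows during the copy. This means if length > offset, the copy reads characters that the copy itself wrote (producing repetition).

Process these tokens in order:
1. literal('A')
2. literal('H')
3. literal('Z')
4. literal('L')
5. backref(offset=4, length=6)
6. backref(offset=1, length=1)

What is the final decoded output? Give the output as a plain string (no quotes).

Token 1: literal('A'). Output: "A"
Token 2: literal('H'). Output: "AH"
Token 3: literal('Z'). Output: "AHZ"
Token 4: literal('L'). Output: "AHZL"
Token 5: backref(off=4, len=6) (overlapping!). Copied 'AHZLAH' from pos 0. Output: "AHZLAHZLAH"
Token 6: backref(off=1, len=1). Copied 'H' from pos 9. Output: "AHZLAHZLAHH"

Answer: AHZLAHZLAHH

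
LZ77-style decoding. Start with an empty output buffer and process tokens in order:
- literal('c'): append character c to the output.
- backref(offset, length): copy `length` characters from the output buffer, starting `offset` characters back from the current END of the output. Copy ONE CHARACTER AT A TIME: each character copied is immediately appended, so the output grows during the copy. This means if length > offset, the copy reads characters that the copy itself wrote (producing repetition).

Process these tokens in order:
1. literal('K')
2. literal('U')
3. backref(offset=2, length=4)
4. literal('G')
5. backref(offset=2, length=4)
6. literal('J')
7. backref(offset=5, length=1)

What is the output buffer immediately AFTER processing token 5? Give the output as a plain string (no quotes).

Token 1: literal('K'). Output: "K"
Token 2: literal('U'). Output: "KU"
Token 3: backref(off=2, len=4) (overlapping!). Copied 'KUKU' from pos 0. Output: "KUKUKU"
Token 4: literal('G'). Output: "KUKUKUG"
Token 5: backref(off=2, len=4) (overlapping!). Copied 'UGUG' from pos 5. Output: "KUKUKUGUGUG"

Answer: KUKUKUGUGUG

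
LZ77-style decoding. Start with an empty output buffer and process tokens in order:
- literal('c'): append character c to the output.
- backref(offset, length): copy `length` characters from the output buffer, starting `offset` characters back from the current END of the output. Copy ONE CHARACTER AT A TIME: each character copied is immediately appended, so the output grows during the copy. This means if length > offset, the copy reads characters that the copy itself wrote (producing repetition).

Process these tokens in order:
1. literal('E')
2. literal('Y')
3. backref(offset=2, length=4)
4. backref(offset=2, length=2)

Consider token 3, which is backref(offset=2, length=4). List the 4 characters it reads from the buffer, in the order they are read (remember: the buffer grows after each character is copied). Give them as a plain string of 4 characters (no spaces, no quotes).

Token 1: literal('E'). Output: "E"
Token 2: literal('Y'). Output: "EY"
Token 3: backref(off=2, len=4). Buffer before: "EY" (len 2)
  byte 1: read out[0]='E', append. Buffer now: "EYE"
  byte 2: read out[1]='Y', append. Buffer now: "EYEY"
  byte 3: read out[2]='E', append. Buffer now: "EYEYE"
  byte 4: read out[3]='Y', append. Buffer now: "EYEYEY"

Answer: EYEY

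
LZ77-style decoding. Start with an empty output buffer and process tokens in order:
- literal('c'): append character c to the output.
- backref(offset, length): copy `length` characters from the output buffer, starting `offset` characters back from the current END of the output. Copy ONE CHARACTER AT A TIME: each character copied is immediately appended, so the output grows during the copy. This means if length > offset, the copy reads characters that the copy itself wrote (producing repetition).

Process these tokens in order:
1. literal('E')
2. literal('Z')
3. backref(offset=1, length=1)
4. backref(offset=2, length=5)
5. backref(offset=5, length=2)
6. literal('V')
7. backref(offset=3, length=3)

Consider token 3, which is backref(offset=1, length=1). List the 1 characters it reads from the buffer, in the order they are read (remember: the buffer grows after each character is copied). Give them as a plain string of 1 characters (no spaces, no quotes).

Token 1: literal('E'). Output: "E"
Token 2: literal('Z'). Output: "EZ"
Token 3: backref(off=1, len=1). Buffer before: "EZ" (len 2)
  byte 1: read out[1]='Z', append. Buffer now: "EZZ"

Answer: Z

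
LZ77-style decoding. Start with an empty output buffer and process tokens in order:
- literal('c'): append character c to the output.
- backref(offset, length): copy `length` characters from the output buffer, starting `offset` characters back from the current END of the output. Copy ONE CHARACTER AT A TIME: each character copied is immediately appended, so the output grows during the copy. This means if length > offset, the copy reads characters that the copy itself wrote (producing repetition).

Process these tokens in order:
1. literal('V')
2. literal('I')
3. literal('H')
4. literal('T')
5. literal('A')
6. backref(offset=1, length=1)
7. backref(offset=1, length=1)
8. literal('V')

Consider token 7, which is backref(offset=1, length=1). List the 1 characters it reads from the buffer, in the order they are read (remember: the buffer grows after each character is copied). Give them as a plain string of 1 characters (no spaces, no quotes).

Token 1: literal('V'). Output: "V"
Token 2: literal('I'). Output: "VI"
Token 3: literal('H'). Output: "VIH"
Token 4: literal('T'). Output: "VIHT"
Token 5: literal('A'). Output: "VIHTA"
Token 6: backref(off=1, len=1). Copied 'A' from pos 4. Output: "VIHTAA"
Token 7: backref(off=1, len=1). Buffer before: "VIHTAA" (len 6)
  byte 1: read out[5]='A', append. Buffer now: "VIHTAAA"

Answer: A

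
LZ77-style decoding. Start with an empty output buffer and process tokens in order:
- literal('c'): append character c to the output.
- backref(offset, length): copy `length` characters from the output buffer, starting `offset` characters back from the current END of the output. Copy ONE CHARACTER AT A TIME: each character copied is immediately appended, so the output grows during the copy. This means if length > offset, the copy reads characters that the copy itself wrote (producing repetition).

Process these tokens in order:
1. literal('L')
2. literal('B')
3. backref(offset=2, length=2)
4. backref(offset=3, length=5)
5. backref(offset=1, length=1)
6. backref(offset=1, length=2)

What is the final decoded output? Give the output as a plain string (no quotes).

Token 1: literal('L'). Output: "L"
Token 2: literal('B'). Output: "LB"
Token 3: backref(off=2, len=2). Copied 'LB' from pos 0. Output: "LBLB"
Token 4: backref(off=3, len=5) (overlapping!). Copied 'BLBBL' from pos 1. Output: "LBLBBLBBL"
Token 5: backref(off=1, len=1). Copied 'L' from pos 8. Output: "LBLBBLBBLL"
Token 6: backref(off=1, len=2) (overlapping!). Copied 'LL' from pos 9. Output: "LBLBBLBBLLLL"

Answer: LBLBBLBBLLLL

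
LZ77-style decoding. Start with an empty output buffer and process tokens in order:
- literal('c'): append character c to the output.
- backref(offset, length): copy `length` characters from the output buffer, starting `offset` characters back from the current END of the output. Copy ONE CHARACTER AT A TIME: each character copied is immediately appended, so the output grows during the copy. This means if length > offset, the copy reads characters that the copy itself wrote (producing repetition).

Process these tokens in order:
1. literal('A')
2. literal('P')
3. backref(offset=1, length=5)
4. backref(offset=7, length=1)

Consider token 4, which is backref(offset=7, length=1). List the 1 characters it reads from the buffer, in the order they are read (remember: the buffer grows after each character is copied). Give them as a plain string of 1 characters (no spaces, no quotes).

Answer: A

Derivation:
Token 1: literal('A'). Output: "A"
Token 2: literal('P'). Output: "AP"
Token 3: backref(off=1, len=5) (overlapping!). Copied 'PPPPP' from pos 1. Output: "APPPPPP"
Token 4: backref(off=7, len=1). Buffer before: "APPPPPP" (len 7)
  byte 1: read out[0]='A', append. Buffer now: "APPPPPPA"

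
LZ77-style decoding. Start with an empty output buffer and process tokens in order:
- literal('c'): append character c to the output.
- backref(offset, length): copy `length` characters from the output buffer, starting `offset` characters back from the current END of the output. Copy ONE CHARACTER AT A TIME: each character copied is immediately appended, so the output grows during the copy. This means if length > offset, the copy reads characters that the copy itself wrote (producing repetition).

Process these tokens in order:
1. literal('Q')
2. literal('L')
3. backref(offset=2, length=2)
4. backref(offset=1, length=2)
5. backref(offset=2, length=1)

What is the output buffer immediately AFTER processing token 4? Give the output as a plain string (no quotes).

Token 1: literal('Q'). Output: "Q"
Token 2: literal('L'). Output: "QL"
Token 3: backref(off=2, len=2). Copied 'QL' from pos 0. Output: "QLQL"
Token 4: backref(off=1, len=2) (overlapping!). Copied 'LL' from pos 3. Output: "QLQLLL"

Answer: QLQLLL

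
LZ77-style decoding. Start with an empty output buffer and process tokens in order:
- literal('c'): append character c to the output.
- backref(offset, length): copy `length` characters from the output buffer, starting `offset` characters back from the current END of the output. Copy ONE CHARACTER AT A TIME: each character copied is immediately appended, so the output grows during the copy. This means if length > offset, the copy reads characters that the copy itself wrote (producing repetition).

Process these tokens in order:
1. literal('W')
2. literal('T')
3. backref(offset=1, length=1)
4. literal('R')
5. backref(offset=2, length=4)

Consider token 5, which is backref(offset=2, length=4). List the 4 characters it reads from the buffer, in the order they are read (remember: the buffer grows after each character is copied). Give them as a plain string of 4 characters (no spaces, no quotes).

Answer: TRTR

Derivation:
Token 1: literal('W'). Output: "W"
Token 2: literal('T'). Output: "WT"
Token 3: backref(off=1, len=1). Copied 'T' from pos 1. Output: "WTT"
Token 4: literal('R'). Output: "WTTR"
Token 5: backref(off=2, len=4). Buffer before: "WTTR" (len 4)
  byte 1: read out[2]='T', append. Buffer now: "WTTRT"
  byte 2: read out[3]='R', append. Buffer now: "WTTRTR"
  byte 3: read out[4]='T', append. Buffer now: "WTTRTRT"
  byte 4: read out[5]='R', append. Buffer now: "WTTRTRTR"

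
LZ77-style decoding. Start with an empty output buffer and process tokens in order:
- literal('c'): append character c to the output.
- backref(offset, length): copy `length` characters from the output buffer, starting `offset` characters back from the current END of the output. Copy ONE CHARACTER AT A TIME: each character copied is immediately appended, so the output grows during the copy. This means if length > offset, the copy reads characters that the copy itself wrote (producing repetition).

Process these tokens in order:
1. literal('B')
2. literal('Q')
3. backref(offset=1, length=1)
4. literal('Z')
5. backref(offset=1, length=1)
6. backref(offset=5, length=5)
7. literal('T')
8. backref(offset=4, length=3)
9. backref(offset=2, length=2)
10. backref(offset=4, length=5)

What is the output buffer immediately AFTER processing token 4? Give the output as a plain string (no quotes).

Answer: BQQZ

Derivation:
Token 1: literal('B'). Output: "B"
Token 2: literal('Q'). Output: "BQ"
Token 3: backref(off=1, len=1). Copied 'Q' from pos 1. Output: "BQQ"
Token 4: literal('Z'). Output: "BQQZ"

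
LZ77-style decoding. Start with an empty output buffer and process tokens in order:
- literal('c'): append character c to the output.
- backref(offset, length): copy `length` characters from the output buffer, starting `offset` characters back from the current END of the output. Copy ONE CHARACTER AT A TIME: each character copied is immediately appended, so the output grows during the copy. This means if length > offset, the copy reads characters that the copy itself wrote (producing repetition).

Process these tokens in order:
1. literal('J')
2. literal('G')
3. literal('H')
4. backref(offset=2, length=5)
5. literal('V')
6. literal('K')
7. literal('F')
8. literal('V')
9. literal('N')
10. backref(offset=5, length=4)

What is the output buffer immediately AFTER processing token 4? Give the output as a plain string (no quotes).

Token 1: literal('J'). Output: "J"
Token 2: literal('G'). Output: "JG"
Token 3: literal('H'). Output: "JGH"
Token 4: backref(off=2, len=5) (overlapping!). Copied 'GHGHG' from pos 1. Output: "JGHGHGHG"

Answer: JGHGHGHG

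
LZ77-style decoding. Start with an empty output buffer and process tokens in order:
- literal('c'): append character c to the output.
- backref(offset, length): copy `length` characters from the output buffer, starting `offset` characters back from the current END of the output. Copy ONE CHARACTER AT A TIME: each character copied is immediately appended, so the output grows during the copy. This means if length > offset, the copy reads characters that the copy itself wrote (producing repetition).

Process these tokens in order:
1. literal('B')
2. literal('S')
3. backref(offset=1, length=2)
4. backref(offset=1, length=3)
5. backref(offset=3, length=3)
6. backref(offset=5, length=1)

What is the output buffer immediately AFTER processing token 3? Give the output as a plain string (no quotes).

Token 1: literal('B'). Output: "B"
Token 2: literal('S'). Output: "BS"
Token 3: backref(off=1, len=2) (overlapping!). Copied 'SS' from pos 1. Output: "BSSS"

Answer: BSSS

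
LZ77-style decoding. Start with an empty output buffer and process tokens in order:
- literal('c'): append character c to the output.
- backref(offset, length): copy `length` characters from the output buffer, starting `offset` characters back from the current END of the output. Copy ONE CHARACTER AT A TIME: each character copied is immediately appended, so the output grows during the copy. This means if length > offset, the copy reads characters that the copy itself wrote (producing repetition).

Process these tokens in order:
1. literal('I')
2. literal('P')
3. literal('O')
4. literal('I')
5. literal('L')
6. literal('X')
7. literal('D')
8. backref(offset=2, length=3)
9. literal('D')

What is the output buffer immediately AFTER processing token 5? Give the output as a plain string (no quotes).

Answer: IPOIL

Derivation:
Token 1: literal('I'). Output: "I"
Token 2: literal('P'). Output: "IP"
Token 3: literal('O'). Output: "IPO"
Token 4: literal('I'). Output: "IPOI"
Token 5: literal('L'). Output: "IPOIL"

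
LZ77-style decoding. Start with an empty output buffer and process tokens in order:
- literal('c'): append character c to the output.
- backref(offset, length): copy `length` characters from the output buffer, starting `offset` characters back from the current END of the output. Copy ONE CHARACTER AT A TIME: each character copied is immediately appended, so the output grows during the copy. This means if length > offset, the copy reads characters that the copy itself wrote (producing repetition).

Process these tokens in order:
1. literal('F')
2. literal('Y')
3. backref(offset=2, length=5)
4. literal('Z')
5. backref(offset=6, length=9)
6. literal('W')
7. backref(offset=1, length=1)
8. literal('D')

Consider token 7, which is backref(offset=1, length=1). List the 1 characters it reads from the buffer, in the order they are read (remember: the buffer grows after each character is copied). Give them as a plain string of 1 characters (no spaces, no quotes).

Token 1: literal('F'). Output: "F"
Token 2: literal('Y'). Output: "FY"
Token 3: backref(off=2, len=5) (overlapping!). Copied 'FYFYF' from pos 0. Output: "FYFYFYF"
Token 4: literal('Z'). Output: "FYFYFYFZ"
Token 5: backref(off=6, len=9) (overlapping!). Copied 'FYFYFZFYF' from pos 2. Output: "FYFYFYFZFYFYFZFYF"
Token 6: literal('W'). Output: "FYFYFYFZFYFYFZFYFW"
Token 7: backref(off=1, len=1). Buffer before: "FYFYFYFZFYFYFZFYFW" (len 18)
  byte 1: read out[17]='W', append. Buffer now: "FYFYFYFZFYFYFZFYFWW"

Answer: W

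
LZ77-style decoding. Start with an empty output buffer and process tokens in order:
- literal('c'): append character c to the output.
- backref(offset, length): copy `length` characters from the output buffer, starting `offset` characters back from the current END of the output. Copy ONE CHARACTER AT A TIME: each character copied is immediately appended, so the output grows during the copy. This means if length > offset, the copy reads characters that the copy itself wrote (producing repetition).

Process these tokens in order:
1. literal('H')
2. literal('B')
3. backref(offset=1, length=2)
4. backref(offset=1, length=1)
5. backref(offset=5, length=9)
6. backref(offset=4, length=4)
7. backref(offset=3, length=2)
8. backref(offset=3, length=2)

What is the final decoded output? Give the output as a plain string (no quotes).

Answer: HBBBBHBBBBHBBBHBBBBBBB

Derivation:
Token 1: literal('H'). Output: "H"
Token 2: literal('B'). Output: "HB"
Token 3: backref(off=1, len=2) (overlapping!). Copied 'BB' from pos 1. Output: "HBBB"
Token 4: backref(off=1, len=1). Copied 'B' from pos 3. Output: "HBBBB"
Token 5: backref(off=5, len=9) (overlapping!). Copied 'HBBBBHBBB' from pos 0. Output: "HBBBBHBBBBHBBB"
Token 6: backref(off=4, len=4). Copied 'HBBB' from pos 10. Output: "HBBBBHBBBBHBBBHBBB"
Token 7: backref(off=3, len=2). Copied 'BB' from pos 15. Output: "HBBBBHBBBBHBBBHBBBBB"
Token 8: backref(off=3, len=2). Copied 'BB' from pos 17. Output: "HBBBBHBBBBHBBBHBBBBBBB"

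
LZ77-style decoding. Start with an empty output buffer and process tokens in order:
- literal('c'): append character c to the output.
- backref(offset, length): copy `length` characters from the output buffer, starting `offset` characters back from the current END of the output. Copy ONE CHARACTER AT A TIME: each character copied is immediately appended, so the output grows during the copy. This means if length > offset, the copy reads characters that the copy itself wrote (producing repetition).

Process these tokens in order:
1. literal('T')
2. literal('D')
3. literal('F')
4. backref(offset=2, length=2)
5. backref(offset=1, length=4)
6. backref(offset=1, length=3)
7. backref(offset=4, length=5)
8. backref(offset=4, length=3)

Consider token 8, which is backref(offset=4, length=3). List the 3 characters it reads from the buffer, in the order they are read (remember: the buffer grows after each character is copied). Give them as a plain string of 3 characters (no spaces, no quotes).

Answer: FFF

Derivation:
Token 1: literal('T'). Output: "T"
Token 2: literal('D'). Output: "TD"
Token 3: literal('F'). Output: "TDF"
Token 4: backref(off=2, len=2). Copied 'DF' from pos 1. Output: "TDFDF"
Token 5: backref(off=1, len=4) (overlapping!). Copied 'FFFF' from pos 4. Output: "TDFDFFFFF"
Token 6: backref(off=1, len=3) (overlapping!). Copied 'FFF' from pos 8. Output: "TDFDFFFFFFFF"
Token 7: backref(off=4, len=5) (overlapping!). Copied 'FFFFF' from pos 8. Output: "TDFDFFFFFFFFFFFFF"
Token 8: backref(off=4, len=3). Buffer before: "TDFDFFFFFFFFFFFFF" (len 17)
  byte 1: read out[13]='F', append. Buffer now: "TDFDFFFFFFFFFFFFFF"
  byte 2: read out[14]='F', append. Buffer now: "TDFDFFFFFFFFFFFFFFF"
  byte 3: read out[15]='F', append. Buffer now: "TDFDFFFFFFFFFFFFFFFF"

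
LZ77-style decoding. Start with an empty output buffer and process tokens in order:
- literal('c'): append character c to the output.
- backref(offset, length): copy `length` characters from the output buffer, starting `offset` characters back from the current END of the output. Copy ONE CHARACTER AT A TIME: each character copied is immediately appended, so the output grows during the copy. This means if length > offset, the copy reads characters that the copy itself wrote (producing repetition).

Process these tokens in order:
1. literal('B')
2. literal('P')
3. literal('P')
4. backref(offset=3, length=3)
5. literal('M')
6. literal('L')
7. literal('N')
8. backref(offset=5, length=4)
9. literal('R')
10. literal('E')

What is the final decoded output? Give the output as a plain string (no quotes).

Answer: BPPBPPMLNPPMLRE

Derivation:
Token 1: literal('B'). Output: "B"
Token 2: literal('P'). Output: "BP"
Token 3: literal('P'). Output: "BPP"
Token 4: backref(off=3, len=3). Copied 'BPP' from pos 0. Output: "BPPBPP"
Token 5: literal('M'). Output: "BPPBPPM"
Token 6: literal('L'). Output: "BPPBPPML"
Token 7: literal('N'). Output: "BPPBPPMLN"
Token 8: backref(off=5, len=4). Copied 'PPML' from pos 4. Output: "BPPBPPMLNPPML"
Token 9: literal('R'). Output: "BPPBPPMLNPPMLR"
Token 10: literal('E'). Output: "BPPBPPMLNPPMLRE"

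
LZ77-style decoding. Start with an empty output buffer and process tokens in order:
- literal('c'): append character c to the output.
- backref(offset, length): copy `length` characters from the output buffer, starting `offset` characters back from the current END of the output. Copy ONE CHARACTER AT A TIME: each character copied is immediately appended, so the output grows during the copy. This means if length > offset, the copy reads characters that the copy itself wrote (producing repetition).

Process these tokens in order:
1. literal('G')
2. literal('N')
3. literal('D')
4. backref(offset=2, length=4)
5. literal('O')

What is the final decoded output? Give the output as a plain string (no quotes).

Token 1: literal('G'). Output: "G"
Token 2: literal('N'). Output: "GN"
Token 3: literal('D'). Output: "GND"
Token 4: backref(off=2, len=4) (overlapping!). Copied 'NDND' from pos 1. Output: "GNDNDND"
Token 5: literal('O'). Output: "GNDNDNDO"

Answer: GNDNDNDO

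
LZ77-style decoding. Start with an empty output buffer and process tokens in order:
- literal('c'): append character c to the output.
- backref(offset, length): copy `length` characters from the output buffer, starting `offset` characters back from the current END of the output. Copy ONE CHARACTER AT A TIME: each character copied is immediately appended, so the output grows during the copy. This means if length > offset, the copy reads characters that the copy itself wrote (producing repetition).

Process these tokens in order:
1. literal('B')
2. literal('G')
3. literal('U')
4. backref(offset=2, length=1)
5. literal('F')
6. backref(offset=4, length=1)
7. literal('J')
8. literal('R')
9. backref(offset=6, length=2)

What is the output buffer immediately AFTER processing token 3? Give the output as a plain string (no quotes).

Token 1: literal('B'). Output: "B"
Token 2: literal('G'). Output: "BG"
Token 3: literal('U'). Output: "BGU"

Answer: BGU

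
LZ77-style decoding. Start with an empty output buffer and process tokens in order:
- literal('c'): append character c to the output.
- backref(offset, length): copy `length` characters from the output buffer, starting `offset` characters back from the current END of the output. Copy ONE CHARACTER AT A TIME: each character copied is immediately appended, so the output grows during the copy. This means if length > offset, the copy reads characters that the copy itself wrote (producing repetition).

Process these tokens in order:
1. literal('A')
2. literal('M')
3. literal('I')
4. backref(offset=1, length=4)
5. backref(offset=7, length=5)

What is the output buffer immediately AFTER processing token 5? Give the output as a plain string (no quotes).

Token 1: literal('A'). Output: "A"
Token 2: literal('M'). Output: "AM"
Token 3: literal('I'). Output: "AMI"
Token 4: backref(off=1, len=4) (overlapping!). Copied 'IIII' from pos 2. Output: "AMIIIII"
Token 5: backref(off=7, len=5). Copied 'AMIII' from pos 0. Output: "AMIIIIIAMIII"

Answer: AMIIIIIAMIII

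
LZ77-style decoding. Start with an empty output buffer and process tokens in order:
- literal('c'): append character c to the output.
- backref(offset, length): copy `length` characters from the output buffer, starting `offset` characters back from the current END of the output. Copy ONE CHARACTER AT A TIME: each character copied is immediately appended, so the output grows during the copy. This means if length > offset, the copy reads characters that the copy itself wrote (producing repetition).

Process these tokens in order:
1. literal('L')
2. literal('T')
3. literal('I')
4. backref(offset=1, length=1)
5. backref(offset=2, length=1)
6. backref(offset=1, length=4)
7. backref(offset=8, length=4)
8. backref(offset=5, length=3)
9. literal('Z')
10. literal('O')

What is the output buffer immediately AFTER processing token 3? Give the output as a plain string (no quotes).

Answer: LTI

Derivation:
Token 1: literal('L'). Output: "L"
Token 2: literal('T'). Output: "LT"
Token 3: literal('I'). Output: "LTI"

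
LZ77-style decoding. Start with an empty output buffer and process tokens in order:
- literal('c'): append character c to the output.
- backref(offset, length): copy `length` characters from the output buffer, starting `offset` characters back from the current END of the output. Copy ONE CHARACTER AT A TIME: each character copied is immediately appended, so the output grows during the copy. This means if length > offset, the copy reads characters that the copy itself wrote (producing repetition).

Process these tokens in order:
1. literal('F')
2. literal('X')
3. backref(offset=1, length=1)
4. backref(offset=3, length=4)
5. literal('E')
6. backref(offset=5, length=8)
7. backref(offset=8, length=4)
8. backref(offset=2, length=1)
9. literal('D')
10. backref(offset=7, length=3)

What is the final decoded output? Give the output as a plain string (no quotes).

Token 1: literal('F'). Output: "F"
Token 2: literal('X'). Output: "FX"
Token 3: backref(off=1, len=1). Copied 'X' from pos 1. Output: "FXX"
Token 4: backref(off=3, len=4) (overlapping!). Copied 'FXXF' from pos 0. Output: "FXXFXXF"
Token 5: literal('E'). Output: "FXXFXXFE"
Token 6: backref(off=5, len=8) (overlapping!). Copied 'FXXFEFXX' from pos 3. Output: "FXXFXXFEFXXFEFXX"
Token 7: backref(off=8, len=4). Copied 'FXXF' from pos 8. Output: "FXXFXXFEFXXFEFXXFXXF"
Token 8: backref(off=2, len=1). Copied 'X' from pos 18. Output: "FXXFXXFEFXXFEFXXFXXFX"
Token 9: literal('D'). Output: "FXXFXXFEFXXFEFXXFXXFXD"
Token 10: backref(off=7, len=3). Copied 'XFX' from pos 15. Output: "FXXFXXFEFXXFEFXXFXXFXDXFX"

Answer: FXXFXXFEFXXFEFXXFXXFXDXFX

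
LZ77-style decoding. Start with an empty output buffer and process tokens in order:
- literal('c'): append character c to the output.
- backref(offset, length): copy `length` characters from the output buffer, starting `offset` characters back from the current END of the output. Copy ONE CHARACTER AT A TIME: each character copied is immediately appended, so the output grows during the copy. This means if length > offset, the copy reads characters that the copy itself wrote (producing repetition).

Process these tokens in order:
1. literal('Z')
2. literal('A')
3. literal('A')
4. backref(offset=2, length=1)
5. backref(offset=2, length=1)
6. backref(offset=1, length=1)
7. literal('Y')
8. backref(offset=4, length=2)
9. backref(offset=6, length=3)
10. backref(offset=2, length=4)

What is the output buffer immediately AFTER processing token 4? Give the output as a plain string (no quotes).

Token 1: literal('Z'). Output: "Z"
Token 2: literal('A'). Output: "ZA"
Token 3: literal('A'). Output: "ZAA"
Token 4: backref(off=2, len=1). Copied 'A' from pos 1. Output: "ZAAA"

Answer: ZAAA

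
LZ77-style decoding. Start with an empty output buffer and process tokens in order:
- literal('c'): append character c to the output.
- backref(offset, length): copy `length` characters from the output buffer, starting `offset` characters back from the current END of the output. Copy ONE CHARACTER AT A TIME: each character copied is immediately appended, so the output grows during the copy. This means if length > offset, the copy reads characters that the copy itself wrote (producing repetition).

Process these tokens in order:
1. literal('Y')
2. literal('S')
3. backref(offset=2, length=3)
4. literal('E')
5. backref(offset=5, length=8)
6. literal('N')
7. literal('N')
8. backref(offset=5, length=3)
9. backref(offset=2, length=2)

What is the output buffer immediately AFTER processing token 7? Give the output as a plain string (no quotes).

Token 1: literal('Y'). Output: "Y"
Token 2: literal('S'). Output: "YS"
Token 3: backref(off=2, len=3) (overlapping!). Copied 'YSY' from pos 0. Output: "YSYSY"
Token 4: literal('E'). Output: "YSYSYE"
Token 5: backref(off=5, len=8) (overlapping!). Copied 'SYSYESYS' from pos 1. Output: "YSYSYESYSYESYS"
Token 6: literal('N'). Output: "YSYSYESYSYESYSN"
Token 7: literal('N'). Output: "YSYSYESYSYESYSNN"

Answer: YSYSYESYSYESYSNN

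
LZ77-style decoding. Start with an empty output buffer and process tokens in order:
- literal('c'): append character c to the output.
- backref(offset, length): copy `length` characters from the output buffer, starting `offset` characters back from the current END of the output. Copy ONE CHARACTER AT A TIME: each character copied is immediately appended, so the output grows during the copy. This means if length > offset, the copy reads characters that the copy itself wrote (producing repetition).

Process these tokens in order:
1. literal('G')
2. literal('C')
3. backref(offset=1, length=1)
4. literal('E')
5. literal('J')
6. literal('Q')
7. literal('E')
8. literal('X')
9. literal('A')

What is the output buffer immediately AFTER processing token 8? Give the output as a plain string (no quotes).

Token 1: literal('G'). Output: "G"
Token 2: literal('C'). Output: "GC"
Token 3: backref(off=1, len=1). Copied 'C' from pos 1. Output: "GCC"
Token 4: literal('E'). Output: "GCCE"
Token 5: literal('J'). Output: "GCCEJ"
Token 6: literal('Q'). Output: "GCCEJQ"
Token 7: literal('E'). Output: "GCCEJQE"
Token 8: literal('X'). Output: "GCCEJQEX"

Answer: GCCEJQEX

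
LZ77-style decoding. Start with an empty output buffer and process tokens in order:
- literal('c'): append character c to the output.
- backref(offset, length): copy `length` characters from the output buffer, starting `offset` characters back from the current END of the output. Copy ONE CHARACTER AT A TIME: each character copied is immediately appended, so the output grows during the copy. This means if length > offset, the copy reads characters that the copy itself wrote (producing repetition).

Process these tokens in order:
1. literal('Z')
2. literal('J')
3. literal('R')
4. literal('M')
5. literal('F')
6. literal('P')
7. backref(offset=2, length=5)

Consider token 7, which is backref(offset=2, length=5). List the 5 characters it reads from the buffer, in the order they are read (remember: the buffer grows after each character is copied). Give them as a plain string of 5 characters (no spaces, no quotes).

Answer: FPFPF

Derivation:
Token 1: literal('Z'). Output: "Z"
Token 2: literal('J'). Output: "ZJ"
Token 3: literal('R'). Output: "ZJR"
Token 4: literal('M'). Output: "ZJRM"
Token 5: literal('F'). Output: "ZJRMF"
Token 6: literal('P'). Output: "ZJRMFP"
Token 7: backref(off=2, len=5). Buffer before: "ZJRMFP" (len 6)
  byte 1: read out[4]='F', append. Buffer now: "ZJRMFPF"
  byte 2: read out[5]='P', append. Buffer now: "ZJRMFPFP"
  byte 3: read out[6]='F', append. Buffer now: "ZJRMFPFPF"
  byte 4: read out[7]='P', append. Buffer now: "ZJRMFPFPFP"
  byte 5: read out[8]='F', append. Buffer now: "ZJRMFPFPFPF"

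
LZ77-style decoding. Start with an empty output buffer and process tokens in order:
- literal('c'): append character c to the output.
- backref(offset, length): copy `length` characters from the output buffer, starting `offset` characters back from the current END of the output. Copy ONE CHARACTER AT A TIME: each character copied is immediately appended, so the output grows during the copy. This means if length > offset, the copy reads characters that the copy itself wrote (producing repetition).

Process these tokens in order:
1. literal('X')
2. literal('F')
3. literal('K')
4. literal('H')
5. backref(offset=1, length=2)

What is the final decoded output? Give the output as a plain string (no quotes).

Token 1: literal('X'). Output: "X"
Token 2: literal('F'). Output: "XF"
Token 3: literal('K'). Output: "XFK"
Token 4: literal('H'). Output: "XFKH"
Token 5: backref(off=1, len=2) (overlapping!). Copied 'HH' from pos 3. Output: "XFKHHH"

Answer: XFKHHH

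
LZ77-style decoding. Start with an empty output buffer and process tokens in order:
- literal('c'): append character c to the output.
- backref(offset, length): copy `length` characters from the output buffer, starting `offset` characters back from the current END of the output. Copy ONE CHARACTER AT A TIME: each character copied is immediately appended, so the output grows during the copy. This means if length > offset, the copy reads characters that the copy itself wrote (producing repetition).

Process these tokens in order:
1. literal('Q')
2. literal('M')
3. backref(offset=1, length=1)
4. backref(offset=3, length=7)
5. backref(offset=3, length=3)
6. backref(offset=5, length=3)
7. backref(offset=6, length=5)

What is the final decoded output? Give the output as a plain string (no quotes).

Token 1: literal('Q'). Output: "Q"
Token 2: literal('M'). Output: "QM"
Token 3: backref(off=1, len=1). Copied 'M' from pos 1. Output: "QMM"
Token 4: backref(off=3, len=7) (overlapping!). Copied 'QMMQMMQ' from pos 0. Output: "QMMQMMQMMQ"
Token 5: backref(off=3, len=3). Copied 'MMQ' from pos 7. Output: "QMMQMMQMMQMMQ"
Token 6: backref(off=5, len=3). Copied 'MQM' from pos 8. Output: "QMMQMMQMMQMMQMQM"
Token 7: backref(off=6, len=5). Copied 'MMQMQ' from pos 10. Output: "QMMQMMQMMQMMQMQMMMQMQ"

Answer: QMMQMMQMMQMMQMQMMMQMQ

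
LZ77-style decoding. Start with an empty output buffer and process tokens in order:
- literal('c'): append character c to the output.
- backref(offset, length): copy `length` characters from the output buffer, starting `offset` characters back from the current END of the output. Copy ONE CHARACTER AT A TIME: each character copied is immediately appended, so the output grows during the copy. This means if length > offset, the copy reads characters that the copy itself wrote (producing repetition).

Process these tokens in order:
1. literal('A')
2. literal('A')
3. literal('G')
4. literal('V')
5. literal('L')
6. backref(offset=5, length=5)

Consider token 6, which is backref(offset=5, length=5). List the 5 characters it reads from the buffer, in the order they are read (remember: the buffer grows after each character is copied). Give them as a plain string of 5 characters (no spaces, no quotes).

Token 1: literal('A'). Output: "A"
Token 2: literal('A'). Output: "AA"
Token 3: literal('G'). Output: "AAG"
Token 4: literal('V'). Output: "AAGV"
Token 5: literal('L'). Output: "AAGVL"
Token 6: backref(off=5, len=5). Buffer before: "AAGVL" (len 5)
  byte 1: read out[0]='A', append. Buffer now: "AAGVLA"
  byte 2: read out[1]='A', append. Buffer now: "AAGVLAA"
  byte 3: read out[2]='G', append. Buffer now: "AAGVLAAG"
  byte 4: read out[3]='V', append. Buffer now: "AAGVLAAGV"
  byte 5: read out[4]='L', append. Buffer now: "AAGVLAAGVL"

Answer: AAGVL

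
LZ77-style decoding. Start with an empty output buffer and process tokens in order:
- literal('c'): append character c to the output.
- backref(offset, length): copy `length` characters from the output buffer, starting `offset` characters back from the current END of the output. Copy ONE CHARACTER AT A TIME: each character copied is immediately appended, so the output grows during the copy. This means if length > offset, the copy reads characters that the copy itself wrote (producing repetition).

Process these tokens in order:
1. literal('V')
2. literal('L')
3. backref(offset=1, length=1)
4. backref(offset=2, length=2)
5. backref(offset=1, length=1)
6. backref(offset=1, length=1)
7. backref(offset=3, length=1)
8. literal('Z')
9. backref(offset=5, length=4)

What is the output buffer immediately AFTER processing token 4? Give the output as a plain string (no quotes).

Answer: VLLLL

Derivation:
Token 1: literal('V'). Output: "V"
Token 2: literal('L'). Output: "VL"
Token 3: backref(off=1, len=1). Copied 'L' from pos 1. Output: "VLL"
Token 4: backref(off=2, len=2). Copied 'LL' from pos 1. Output: "VLLLL"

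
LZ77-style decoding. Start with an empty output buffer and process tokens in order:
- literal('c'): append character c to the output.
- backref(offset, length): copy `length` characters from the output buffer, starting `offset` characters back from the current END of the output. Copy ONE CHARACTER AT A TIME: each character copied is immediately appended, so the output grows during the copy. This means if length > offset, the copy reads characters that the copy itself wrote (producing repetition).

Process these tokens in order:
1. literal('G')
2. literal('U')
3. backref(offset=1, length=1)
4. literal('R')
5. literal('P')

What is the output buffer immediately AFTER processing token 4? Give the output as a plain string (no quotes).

Answer: GUUR

Derivation:
Token 1: literal('G'). Output: "G"
Token 2: literal('U'). Output: "GU"
Token 3: backref(off=1, len=1). Copied 'U' from pos 1. Output: "GUU"
Token 4: literal('R'). Output: "GUUR"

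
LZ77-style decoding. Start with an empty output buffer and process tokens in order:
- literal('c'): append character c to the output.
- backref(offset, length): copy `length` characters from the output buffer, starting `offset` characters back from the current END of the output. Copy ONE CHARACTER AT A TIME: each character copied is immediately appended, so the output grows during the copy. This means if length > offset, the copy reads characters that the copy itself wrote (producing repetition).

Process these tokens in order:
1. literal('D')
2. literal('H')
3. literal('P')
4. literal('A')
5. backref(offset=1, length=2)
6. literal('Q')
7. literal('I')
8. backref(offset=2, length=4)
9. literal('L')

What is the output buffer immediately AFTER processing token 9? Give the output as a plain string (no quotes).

Token 1: literal('D'). Output: "D"
Token 2: literal('H'). Output: "DH"
Token 3: literal('P'). Output: "DHP"
Token 4: literal('A'). Output: "DHPA"
Token 5: backref(off=1, len=2) (overlapping!). Copied 'AA' from pos 3. Output: "DHPAAA"
Token 6: literal('Q'). Output: "DHPAAAQ"
Token 7: literal('I'). Output: "DHPAAAQI"
Token 8: backref(off=2, len=4) (overlapping!). Copied 'QIQI' from pos 6. Output: "DHPAAAQIQIQI"
Token 9: literal('L'). Output: "DHPAAAQIQIQIL"

Answer: DHPAAAQIQIQIL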